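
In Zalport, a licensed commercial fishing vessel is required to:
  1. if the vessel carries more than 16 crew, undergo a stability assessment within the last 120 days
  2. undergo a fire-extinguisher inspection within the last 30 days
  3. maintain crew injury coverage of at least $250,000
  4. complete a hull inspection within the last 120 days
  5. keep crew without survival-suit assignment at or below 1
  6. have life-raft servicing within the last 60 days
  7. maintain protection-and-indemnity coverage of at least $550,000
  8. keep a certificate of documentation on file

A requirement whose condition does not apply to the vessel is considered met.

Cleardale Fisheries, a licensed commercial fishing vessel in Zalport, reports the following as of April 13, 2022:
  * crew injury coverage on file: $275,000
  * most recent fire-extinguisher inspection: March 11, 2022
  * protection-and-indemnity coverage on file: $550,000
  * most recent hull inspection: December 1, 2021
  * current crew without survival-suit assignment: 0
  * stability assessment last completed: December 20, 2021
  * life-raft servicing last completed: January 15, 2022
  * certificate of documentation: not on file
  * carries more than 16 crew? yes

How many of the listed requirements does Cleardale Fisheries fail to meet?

1. condition 'carries more than 16 crew' holds; stability assessment 114 days ago vs limit 120 → met
2. fire-extinguisher inspection 33 days ago vs limit 30 → not met
3. crew injury coverage $275,000 ≥ $250,000 → met
4. hull inspection 133 days ago vs limit 120 → not met
5. crew without survival-suit assignment 0 ≤ 1 → met
6. life-raft servicing 88 days ago vs limit 60 → not met
7. protection-and-indemnity coverage $550,000 ≥ $550,000 → met
8. certificate of documentation absent → not met
Not met: 4 of 8

4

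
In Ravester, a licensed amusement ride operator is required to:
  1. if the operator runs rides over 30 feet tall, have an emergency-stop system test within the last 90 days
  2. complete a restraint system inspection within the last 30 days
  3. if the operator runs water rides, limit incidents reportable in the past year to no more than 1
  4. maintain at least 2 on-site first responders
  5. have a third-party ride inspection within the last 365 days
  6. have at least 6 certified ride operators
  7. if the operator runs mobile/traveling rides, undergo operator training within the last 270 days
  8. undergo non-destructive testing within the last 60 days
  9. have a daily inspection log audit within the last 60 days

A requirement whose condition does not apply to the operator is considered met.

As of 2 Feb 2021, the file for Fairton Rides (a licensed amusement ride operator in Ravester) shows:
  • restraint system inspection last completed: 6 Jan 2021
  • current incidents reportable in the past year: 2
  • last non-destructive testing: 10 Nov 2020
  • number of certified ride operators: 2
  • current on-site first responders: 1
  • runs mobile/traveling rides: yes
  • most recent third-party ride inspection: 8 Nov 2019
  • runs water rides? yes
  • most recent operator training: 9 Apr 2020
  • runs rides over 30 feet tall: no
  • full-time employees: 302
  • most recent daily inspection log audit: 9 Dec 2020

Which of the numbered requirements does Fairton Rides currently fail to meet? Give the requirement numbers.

1. condition 'runs rides over 30 feet tall' does not hold → requirement n/a → met
2. restraint system inspection 27 days ago vs limit 30 → met
3. condition 'runs water rides' holds; incidents reportable in the past year 2 > 1 → not met
4. on-site first responders 1 < 2 → not met
5. third-party ride inspection 452 days ago vs limit 365 → not met
6. certified ride operators 2 < 6 → not met
7. condition 'runs mobile/traveling rides' holds; operator training 299 days ago vs limit 270 → not met
8. non-destructive testing 84 days ago vs limit 60 → not met
9. daily inspection log audit 55 days ago vs limit 60 → met
Not met: 3, 4, 5, 6, 7, 8

3, 4, 5, 6, 7, 8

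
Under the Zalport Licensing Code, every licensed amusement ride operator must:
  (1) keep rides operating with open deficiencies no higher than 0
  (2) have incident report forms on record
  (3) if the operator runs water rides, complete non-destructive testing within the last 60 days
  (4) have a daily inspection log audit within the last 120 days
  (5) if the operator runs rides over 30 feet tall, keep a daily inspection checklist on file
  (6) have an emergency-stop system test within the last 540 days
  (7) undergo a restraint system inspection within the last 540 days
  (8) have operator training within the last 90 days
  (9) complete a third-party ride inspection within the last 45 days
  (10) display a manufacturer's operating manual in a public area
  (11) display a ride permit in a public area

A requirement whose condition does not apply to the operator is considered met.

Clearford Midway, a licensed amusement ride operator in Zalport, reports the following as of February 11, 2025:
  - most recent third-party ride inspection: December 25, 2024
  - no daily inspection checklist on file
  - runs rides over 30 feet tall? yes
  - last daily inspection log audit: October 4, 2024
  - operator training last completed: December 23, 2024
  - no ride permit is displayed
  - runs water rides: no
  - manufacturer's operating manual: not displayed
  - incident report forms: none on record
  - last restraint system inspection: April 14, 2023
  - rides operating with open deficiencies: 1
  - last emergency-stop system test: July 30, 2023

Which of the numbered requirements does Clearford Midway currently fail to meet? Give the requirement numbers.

1. rides operating with open deficiencies 1 > 0 → not met
2. incident report forms absent → not met
3. condition 'runs water rides' does not hold → requirement n/a → met
4. daily inspection log audit 130 days ago vs limit 120 → not met
5. condition 'runs rides over 30 feet tall' holds; daily inspection checklist absent → not met
6. emergency-stop system test 562 days ago vs limit 540 → not met
7. restraint system inspection 669 days ago vs limit 540 → not met
8. operator training 50 days ago vs limit 90 → met
9. third-party ride inspection 48 days ago vs limit 45 → not met
10. manufacturer's operating manual absent → not met
11. ride permit absent → not met
Not met: 1, 2, 4, 5, 6, 7, 9, 10, 11

1, 2, 4, 5, 6, 7, 9, 10, 11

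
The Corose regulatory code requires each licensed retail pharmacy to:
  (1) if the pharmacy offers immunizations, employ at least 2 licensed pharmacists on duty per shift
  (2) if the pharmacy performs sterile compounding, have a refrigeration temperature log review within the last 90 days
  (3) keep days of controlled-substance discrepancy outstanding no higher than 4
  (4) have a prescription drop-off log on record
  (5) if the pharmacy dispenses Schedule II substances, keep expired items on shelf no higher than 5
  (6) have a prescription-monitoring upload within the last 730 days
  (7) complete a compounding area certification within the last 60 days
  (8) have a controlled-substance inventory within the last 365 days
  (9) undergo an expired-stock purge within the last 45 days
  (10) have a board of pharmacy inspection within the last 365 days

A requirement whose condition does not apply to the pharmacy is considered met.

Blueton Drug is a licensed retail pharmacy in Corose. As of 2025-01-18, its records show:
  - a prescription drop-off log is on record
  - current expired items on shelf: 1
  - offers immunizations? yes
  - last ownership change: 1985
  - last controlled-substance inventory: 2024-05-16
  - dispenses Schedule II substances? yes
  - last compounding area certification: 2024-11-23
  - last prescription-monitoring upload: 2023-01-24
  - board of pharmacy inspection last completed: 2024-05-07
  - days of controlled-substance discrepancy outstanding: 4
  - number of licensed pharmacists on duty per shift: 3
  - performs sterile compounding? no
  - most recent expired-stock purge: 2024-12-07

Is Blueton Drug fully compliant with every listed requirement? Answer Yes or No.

1. condition 'offers immunizations' holds; licensed pharmacists on duty per shift 3 ≥ 2 → met
2. condition 'performs sterile compounding' does not hold → requirement n/a → met
3. days of controlled-substance discrepancy outstanding 4 ≤ 4 → met
4. prescription drop-off log present → met
5. condition 'dispenses Schedule II substances' holds; expired items on shelf 1 ≤ 5 → met
6. prescription-monitoring upload 725 days ago vs limit 730 → met
7. compounding area certification 56 days ago vs limit 60 → met
8. controlled-substance inventory 247 days ago vs limit 365 → met
9. expired-stock purge 42 days ago vs limit 45 → met
10. board of pharmacy inspection 256 days ago vs limit 365 → met
All met.

Yes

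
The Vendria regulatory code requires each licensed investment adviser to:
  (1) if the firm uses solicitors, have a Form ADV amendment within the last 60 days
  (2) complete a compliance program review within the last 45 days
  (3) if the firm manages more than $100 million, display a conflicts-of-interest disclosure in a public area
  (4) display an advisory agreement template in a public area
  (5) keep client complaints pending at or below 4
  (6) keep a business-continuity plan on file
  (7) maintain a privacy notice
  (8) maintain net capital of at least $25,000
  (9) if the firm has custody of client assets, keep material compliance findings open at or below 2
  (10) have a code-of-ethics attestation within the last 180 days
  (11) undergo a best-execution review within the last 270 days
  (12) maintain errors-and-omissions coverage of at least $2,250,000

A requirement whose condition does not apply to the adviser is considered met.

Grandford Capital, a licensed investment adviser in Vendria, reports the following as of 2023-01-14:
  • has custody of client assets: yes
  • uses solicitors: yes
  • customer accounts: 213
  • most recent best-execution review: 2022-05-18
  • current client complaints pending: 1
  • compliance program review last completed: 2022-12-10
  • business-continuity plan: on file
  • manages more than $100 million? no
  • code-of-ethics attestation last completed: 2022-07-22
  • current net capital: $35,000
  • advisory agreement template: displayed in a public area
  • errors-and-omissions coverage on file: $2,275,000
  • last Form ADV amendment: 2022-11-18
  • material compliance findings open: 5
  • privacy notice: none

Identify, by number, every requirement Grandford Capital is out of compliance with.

1. condition 'uses solicitors' holds; Form ADV amendment 57 days ago vs limit 60 → met
2. compliance program review 35 days ago vs limit 45 → met
3. condition 'manages more than $100 million' does not hold → requirement n/a → met
4. advisory agreement template present → met
5. client complaints pending 1 ≤ 4 → met
6. business-continuity plan present → met
7. privacy notice absent → not met
8. net capital $35,000 ≥ $25,000 → met
9. condition 'has custody of client assets' holds; material compliance findings open 5 > 2 → not met
10. code-of-ethics attestation 176 days ago vs limit 180 → met
11. best-execution review 241 days ago vs limit 270 → met
12. errors-and-omissions coverage $2,275,000 ≥ $2,250,000 → met
Not met: 7, 9

7, 9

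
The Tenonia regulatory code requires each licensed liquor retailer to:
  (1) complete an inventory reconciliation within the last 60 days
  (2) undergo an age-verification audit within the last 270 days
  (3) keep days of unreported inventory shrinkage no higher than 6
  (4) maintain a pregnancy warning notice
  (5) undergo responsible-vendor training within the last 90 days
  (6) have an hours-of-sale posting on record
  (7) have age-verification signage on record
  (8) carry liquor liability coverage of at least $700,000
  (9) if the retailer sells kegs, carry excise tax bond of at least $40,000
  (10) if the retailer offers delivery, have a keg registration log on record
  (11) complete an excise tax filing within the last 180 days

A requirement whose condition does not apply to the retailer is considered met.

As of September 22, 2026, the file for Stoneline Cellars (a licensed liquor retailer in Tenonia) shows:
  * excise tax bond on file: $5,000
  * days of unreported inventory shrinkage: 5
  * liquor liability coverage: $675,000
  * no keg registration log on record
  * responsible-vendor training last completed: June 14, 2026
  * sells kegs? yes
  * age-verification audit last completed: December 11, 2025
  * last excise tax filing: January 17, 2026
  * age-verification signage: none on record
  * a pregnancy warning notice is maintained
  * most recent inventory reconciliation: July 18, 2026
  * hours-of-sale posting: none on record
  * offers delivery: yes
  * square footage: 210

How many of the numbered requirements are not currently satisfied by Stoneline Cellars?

1. inventory reconciliation 66 days ago vs limit 60 → not met
2. age-verification audit 285 days ago vs limit 270 → not met
3. days of unreported inventory shrinkage 5 ≤ 6 → met
4. pregnancy warning notice present → met
5. responsible-vendor training 100 days ago vs limit 90 → not met
6. hours-of-sale posting absent → not met
7. age-verification signage absent → not met
8. liquor liability coverage $675,000 < $700,000 → not met
9. condition 'sells kegs' holds; excise tax bond $5,000 < $40,000 → not met
10. condition 'offers delivery' holds; keg registration log absent → not met
11. excise tax filing 248 days ago vs limit 180 → not met
Not met: 9 of 11

9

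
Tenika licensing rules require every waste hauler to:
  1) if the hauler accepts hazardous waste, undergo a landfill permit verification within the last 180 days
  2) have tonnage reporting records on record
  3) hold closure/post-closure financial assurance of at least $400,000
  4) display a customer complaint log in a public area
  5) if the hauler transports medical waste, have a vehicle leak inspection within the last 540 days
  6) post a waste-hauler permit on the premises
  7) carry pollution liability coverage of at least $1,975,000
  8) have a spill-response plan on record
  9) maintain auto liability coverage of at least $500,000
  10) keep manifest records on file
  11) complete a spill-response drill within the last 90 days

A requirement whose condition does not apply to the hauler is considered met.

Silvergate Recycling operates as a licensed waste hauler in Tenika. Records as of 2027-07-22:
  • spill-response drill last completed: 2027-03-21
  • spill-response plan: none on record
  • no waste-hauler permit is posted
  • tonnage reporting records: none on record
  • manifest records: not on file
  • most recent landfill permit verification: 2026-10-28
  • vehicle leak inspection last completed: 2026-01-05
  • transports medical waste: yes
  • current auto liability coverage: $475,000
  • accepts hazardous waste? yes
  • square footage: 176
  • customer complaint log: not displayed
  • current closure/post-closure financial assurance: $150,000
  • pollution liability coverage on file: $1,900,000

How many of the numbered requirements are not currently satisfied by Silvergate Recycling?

1. condition 'accepts hazardous waste' holds; landfill permit verification 267 days ago vs limit 180 → not met
2. tonnage reporting records absent → not met
3. closure/post-closure financial assurance $150,000 < $400,000 → not met
4. customer complaint log absent → not met
5. condition 'transports medical waste' holds; vehicle leak inspection 563 days ago vs limit 540 → not met
6. waste-hauler permit absent → not met
7. pollution liability coverage $1,900,000 < $1,975,000 → not met
8. spill-response plan absent → not met
9. auto liability coverage $475,000 < $500,000 → not met
10. manifest records absent → not met
11. spill-response drill 123 days ago vs limit 90 → not met
Not met: 11 of 11

11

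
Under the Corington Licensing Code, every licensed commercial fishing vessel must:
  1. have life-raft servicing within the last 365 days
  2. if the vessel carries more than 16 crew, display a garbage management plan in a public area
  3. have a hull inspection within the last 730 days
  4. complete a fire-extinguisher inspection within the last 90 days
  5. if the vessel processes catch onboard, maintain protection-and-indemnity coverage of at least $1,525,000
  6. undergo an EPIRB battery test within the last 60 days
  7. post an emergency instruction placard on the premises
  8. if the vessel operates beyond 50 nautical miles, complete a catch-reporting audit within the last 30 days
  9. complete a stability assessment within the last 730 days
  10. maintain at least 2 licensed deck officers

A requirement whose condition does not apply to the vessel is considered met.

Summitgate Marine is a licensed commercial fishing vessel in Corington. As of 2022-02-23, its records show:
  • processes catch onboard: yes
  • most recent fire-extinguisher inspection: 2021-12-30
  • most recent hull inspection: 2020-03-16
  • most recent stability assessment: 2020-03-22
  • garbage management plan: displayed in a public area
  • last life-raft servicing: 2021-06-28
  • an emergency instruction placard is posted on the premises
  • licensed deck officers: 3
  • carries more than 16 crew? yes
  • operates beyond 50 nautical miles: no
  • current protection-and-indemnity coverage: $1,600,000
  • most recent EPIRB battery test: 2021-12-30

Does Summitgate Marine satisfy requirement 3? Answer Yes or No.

Yes

3. hull inspection 709 days ago vs limit 730 → met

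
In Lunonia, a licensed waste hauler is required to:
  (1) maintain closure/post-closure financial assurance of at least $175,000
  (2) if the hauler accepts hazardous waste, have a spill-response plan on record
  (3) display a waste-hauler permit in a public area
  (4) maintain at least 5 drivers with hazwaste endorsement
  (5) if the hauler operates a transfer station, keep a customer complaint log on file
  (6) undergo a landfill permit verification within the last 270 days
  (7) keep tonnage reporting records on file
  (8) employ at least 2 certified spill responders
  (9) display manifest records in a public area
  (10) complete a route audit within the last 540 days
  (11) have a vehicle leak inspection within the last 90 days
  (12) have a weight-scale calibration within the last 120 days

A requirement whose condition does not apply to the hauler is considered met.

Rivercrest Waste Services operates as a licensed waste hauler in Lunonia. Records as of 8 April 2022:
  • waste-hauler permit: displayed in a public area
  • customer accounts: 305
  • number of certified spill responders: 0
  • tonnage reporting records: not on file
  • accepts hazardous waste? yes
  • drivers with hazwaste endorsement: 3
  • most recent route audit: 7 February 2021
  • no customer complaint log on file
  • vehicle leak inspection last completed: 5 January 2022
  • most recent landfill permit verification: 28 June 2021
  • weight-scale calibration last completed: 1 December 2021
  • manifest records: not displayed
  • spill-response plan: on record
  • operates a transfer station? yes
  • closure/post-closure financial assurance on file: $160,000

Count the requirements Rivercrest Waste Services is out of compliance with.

9

1. closure/post-closure financial assurance $160,000 < $175,000 → not met
2. condition 'accepts hazardous waste' holds; spill-response plan present → met
3. waste-hauler permit present → met
4. drivers with hazwaste endorsement 3 < 5 → not met
5. condition 'operates a transfer station' holds; customer complaint log absent → not met
6. landfill permit verification 284 days ago vs limit 270 → not met
7. tonnage reporting records absent → not met
8. certified spill responders 0 < 2 → not met
9. manifest records absent → not met
10. route audit 425 days ago vs limit 540 → met
11. vehicle leak inspection 93 days ago vs limit 90 → not met
12. weight-scale calibration 128 days ago vs limit 120 → not met
Not met: 9 of 12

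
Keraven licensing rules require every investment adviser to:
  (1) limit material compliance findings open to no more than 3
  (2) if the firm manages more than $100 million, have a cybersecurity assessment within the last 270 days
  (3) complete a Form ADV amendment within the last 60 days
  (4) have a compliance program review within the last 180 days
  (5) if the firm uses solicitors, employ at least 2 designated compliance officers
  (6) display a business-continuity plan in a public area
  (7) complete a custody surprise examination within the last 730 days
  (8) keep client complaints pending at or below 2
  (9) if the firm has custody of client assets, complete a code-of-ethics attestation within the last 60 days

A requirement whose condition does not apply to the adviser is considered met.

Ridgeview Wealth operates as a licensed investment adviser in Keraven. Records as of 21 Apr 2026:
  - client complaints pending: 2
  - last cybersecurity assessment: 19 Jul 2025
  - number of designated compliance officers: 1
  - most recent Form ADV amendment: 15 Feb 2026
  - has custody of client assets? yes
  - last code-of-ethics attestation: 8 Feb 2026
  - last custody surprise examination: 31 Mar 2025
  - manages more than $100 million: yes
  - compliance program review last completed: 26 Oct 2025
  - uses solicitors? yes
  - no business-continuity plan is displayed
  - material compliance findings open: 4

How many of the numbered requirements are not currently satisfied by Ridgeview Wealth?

1. material compliance findings open 4 > 3 → not met
2. condition 'manages more than $100 million' holds; cybersecurity assessment 276 days ago vs limit 270 → not met
3. Form ADV amendment 65 days ago vs limit 60 → not met
4. compliance program review 177 days ago vs limit 180 → met
5. condition 'uses solicitors' holds; designated compliance officers 1 < 2 → not met
6. business-continuity plan absent → not met
7. custody surprise examination 386 days ago vs limit 730 → met
8. client complaints pending 2 ≤ 2 → met
9. condition 'has custody of client assets' holds; code-of-ethics attestation 72 days ago vs limit 60 → not met
Not met: 6 of 9

6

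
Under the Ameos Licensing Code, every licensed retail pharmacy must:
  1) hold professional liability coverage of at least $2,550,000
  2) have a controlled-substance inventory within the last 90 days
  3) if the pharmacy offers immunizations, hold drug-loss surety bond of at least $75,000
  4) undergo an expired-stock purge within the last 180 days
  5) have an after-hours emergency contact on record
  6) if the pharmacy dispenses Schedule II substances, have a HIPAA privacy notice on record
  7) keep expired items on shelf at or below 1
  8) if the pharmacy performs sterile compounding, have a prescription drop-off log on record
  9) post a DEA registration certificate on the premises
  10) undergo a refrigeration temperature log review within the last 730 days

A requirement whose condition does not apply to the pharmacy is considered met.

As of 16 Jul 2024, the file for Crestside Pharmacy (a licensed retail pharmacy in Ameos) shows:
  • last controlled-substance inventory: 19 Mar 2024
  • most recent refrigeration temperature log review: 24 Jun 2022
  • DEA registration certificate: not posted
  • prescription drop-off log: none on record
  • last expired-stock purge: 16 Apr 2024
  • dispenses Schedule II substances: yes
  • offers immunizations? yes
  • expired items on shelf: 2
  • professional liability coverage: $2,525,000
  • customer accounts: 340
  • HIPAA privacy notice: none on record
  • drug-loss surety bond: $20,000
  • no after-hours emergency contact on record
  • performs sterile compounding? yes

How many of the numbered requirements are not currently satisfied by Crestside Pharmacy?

9

1. professional liability coverage $2,525,000 < $2,550,000 → not met
2. controlled-substance inventory 119 days ago vs limit 90 → not met
3. condition 'offers immunizations' holds; drug-loss surety bond $20,000 < $75,000 → not met
4. expired-stock purge 91 days ago vs limit 180 → met
5. after-hours emergency contact absent → not met
6. condition 'dispenses Schedule II substances' holds; HIPAA privacy notice absent → not met
7. expired items on shelf 2 > 1 → not met
8. condition 'performs sterile compounding' holds; prescription drop-off log absent → not met
9. DEA registration certificate absent → not met
10. refrigeration temperature log review 753 days ago vs limit 730 → not met
Not met: 9 of 10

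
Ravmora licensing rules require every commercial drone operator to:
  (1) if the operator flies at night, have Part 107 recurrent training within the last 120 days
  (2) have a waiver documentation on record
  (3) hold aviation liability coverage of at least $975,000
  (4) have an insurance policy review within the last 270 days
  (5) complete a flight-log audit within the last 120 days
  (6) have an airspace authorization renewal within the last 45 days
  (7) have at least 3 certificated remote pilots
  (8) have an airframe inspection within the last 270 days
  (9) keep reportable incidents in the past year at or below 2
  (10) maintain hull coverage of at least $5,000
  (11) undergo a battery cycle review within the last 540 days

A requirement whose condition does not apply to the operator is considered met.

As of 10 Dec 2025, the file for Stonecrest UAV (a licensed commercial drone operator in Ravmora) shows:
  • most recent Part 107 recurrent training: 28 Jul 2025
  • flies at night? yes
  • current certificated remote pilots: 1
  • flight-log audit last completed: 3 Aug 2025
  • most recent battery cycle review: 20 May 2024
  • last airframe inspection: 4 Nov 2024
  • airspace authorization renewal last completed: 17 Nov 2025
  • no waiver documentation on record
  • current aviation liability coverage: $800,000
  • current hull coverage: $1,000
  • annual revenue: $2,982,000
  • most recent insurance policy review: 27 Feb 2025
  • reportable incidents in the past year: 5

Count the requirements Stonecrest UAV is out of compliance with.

1. condition 'flies at night' holds; Part 107 recurrent training 135 days ago vs limit 120 → not met
2. waiver documentation absent → not met
3. aviation liability coverage $800,000 < $975,000 → not met
4. insurance policy review 286 days ago vs limit 270 → not met
5. flight-log audit 129 days ago vs limit 120 → not met
6. airspace authorization renewal 23 days ago vs limit 45 → met
7. certificated remote pilots 1 < 3 → not met
8. airframe inspection 401 days ago vs limit 270 → not met
9. reportable incidents in the past year 5 > 2 → not met
10. hull coverage $1,000 < $5,000 → not met
11. battery cycle review 569 days ago vs limit 540 → not met
Not met: 10 of 11

10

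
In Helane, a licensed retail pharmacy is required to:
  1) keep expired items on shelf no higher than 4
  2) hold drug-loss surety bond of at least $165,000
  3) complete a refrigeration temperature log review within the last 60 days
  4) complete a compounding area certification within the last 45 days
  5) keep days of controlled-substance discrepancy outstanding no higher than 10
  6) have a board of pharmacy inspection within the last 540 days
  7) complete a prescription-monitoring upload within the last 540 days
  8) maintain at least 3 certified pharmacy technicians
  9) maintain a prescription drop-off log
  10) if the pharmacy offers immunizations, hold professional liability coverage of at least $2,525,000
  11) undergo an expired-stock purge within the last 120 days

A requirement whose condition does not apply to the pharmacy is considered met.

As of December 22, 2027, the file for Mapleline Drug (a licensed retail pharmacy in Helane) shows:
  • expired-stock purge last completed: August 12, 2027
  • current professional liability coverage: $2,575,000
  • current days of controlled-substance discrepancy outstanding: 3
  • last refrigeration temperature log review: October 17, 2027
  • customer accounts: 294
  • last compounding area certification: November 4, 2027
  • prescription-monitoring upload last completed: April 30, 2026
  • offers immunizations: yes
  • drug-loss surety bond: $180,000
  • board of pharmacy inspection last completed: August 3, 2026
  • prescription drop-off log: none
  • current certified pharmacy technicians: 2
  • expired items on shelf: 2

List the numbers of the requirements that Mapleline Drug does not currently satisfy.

1. expired items on shelf 2 ≤ 4 → met
2. drug-loss surety bond $180,000 ≥ $165,000 → met
3. refrigeration temperature log review 66 days ago vs limit 60 → not met
4. compounding area certification 48 days ago vs limit 45 → not met
5. days of controlled-substance discrepancy outstanding 3 ≤ 10 → met
6. board of pharmacy inspection 506 days ago vs limit 540 → met
7. prescription-monitoring upload 601 days ago vs limit 540 → not met
8. certified pharmacy technicians 2 < 3 → not met
9. prescription drop-off log absent → not met
10. condition 'offers immunizations' holds; professional liability coverage $2,575,000 ≥ $2,525,000 → met
11. expired-stock purge 132 days ago vs limit 120 → not met
Not met: 3, 4, 7, 8, 9, 11

3, 4, 7, 8, 9, 11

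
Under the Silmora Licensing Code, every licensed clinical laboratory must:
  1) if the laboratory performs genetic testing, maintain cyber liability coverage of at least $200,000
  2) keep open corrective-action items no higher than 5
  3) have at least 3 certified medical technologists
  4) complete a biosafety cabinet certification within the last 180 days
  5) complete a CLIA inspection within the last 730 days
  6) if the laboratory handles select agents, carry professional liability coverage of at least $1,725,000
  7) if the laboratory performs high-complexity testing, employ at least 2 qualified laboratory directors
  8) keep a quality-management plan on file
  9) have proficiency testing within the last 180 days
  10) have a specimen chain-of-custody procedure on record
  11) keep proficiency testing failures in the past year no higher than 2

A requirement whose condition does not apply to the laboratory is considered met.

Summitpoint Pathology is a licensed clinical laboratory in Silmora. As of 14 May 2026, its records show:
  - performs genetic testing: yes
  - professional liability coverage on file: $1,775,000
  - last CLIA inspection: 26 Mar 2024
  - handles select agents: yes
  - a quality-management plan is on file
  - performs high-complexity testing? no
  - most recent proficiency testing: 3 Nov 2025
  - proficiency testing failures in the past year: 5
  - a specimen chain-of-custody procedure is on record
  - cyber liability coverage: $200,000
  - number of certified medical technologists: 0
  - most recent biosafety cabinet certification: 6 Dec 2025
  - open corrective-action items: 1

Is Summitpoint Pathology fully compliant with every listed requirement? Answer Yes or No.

1. condition 'performs genetic testing' holds; cyber liability coverage $200,000 ≥ $200,000 → met
2. open corrective-action items 1 ≤ 5 → met
3. certified medical technologists 0 < 3 → not met
4. biosafety cabinet certification 159 days ago vs limit 180 → met
5. CLIA inspection 779 days ago vs limit 730 → not met
6. condition 'handles select agents' holds; professional liability coverage $1,775,000 ≥ $1,725,000 → met
7. condition 'performs high-complexity testing' does not hold → requirement n/a → met
8. quality-management plan present → met
9. proficiency testing 192 days ago vs limit 180 → not met
10. specimen chain-of-custody procedure present → met
11. proficiency testing failures in the past year 5 > 2 → not met
Not met: 3, 5, 9, 11

No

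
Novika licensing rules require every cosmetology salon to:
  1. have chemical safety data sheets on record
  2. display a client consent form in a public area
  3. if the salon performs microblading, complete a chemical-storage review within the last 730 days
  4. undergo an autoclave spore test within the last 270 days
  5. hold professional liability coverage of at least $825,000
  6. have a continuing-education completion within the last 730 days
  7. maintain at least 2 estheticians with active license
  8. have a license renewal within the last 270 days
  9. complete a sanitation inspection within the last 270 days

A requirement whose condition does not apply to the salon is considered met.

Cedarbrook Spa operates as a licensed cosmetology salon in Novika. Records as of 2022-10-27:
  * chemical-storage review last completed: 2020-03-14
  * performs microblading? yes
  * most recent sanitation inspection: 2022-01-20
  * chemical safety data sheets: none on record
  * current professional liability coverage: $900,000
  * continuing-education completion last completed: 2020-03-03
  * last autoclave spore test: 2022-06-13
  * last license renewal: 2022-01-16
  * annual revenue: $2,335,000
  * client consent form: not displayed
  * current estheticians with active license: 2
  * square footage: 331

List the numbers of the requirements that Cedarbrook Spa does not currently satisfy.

1, 2, 3, 6, 8, 9

1. chemical safety data sheets absent → not met
2. client consent form absent → not met
3. condition 'performs microblading' holds; chemical-storage review 957 days ago vs limit 730 → not met
4. autoclave spore test 136 days ago vs limit 270 → met
5. professional liability coverage $900,000 ≥ $825,000 → met
6. continuing-education completion 968 days ago vs limit 730 → not met
7. estheticians with active license 2 ≥ 2 → met
8. license renewal 284 days ago vs limit 270 → not met
9. sanitation inspection 280 days ago vs limit 270 → not met
Not met: 1, 2, 3, 6, 8, 9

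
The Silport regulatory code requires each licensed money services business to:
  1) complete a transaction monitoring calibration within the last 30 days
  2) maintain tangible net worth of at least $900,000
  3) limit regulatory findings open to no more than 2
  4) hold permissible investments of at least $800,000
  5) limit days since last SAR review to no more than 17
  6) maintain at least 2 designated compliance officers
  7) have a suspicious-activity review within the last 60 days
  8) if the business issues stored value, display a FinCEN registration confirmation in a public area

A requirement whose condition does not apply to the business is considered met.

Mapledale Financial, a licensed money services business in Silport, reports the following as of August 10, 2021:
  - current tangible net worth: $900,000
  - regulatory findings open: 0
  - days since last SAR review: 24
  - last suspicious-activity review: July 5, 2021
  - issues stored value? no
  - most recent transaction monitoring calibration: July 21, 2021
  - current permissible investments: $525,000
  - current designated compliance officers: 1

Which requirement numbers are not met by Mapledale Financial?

1. transaction monitoring calibration 20 days ago vs limit 30 → met
2. tangible net worth $900,000 ≥ $900,000 → met
3. regulatory findings open 0 ≤ 2 → met
4. permissible investments $525,000 < $800,000 → not met
5. days since last SAR review 24 > 17 → not met
6. designated compliance officers 1 < 2 → not met
7. suspicious-activity review 36 days ago vs limit 60 → met
8. condition 'issues stored value' does not hold → requirement n/a → met
Not met: 4, 5, 6

4, 5, 6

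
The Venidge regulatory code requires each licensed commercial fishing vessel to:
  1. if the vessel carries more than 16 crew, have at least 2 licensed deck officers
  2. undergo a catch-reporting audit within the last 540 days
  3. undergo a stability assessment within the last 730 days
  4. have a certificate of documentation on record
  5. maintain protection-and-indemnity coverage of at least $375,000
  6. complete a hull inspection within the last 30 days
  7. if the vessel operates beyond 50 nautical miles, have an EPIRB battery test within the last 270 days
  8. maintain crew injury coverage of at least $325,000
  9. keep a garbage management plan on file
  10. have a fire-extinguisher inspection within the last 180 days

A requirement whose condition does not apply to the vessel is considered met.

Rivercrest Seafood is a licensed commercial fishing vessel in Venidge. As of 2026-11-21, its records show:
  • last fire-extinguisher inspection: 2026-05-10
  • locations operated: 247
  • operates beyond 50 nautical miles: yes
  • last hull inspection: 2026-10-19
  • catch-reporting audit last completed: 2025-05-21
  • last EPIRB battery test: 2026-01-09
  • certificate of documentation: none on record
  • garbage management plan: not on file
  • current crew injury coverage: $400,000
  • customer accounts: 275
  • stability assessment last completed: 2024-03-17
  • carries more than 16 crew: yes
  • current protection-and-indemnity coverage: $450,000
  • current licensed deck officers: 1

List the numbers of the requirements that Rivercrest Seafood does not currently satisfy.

1, 2, 3, 4, 6, 7, 9, 10

1. condition 'carries more than 16 crew' holds; licensed deck officers 1 < 2 → not met
2. catch-reporting audit 549 days ago vs limit 540 → not met
3. stability assessment 979 days ago vs limit 730 → not met
4. certificate of documentation absent → not met
5. protection-and-indemnity coverage $450,000 ≥ $375,000 → met
6. hull inspection 33 days ago vs limit 30 → not met
7. condition 'operates beyond 50 nautical miles' holds; EPIRB battery test 316 days ago vs limit 270 → not met
8. crew injury coverage $400,000 ≥ $325,000 → met
9. garbage management plan absent → not met
10. fire-extinguisher inspection 195 days ago vs limit 180 → not met
Not met: 1, 2, 3, 4, 6, 7, 9, 10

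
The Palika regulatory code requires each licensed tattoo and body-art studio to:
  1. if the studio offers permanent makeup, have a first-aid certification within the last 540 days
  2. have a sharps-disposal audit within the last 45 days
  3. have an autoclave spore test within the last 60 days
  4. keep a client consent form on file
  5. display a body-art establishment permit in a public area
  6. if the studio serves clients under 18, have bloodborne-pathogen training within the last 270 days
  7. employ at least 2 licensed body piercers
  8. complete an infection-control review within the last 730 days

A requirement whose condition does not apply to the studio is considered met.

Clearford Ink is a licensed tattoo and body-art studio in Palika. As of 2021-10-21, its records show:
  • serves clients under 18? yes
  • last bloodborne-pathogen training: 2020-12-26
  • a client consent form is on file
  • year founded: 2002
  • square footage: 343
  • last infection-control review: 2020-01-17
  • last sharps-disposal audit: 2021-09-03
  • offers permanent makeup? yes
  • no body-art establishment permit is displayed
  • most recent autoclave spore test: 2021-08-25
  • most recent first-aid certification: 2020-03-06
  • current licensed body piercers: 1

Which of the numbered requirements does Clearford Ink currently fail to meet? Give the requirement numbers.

1. condition 'offers permanent makeup' holds; first-aid certification 594 days ago vs limit 540 → not met
2. sharps-disposal audit 48 days ago vs limit 45 → not met
3. autoclave spore test 57 days ago vs limit 60 → met
4. client consent form present → met
5. body-art establishment permit absent → not met
6. condition 'serves clients under 18' holds; bloodborne-pathogen training 299 days ago vs limit 270 → not met
7. licensed body piercers 1 < 2 → not met
8. infection-control review 643 days ago vs limit 730 → met
Not met: 1, 2, 5, 6, 7

1, 2, 5, 6, 7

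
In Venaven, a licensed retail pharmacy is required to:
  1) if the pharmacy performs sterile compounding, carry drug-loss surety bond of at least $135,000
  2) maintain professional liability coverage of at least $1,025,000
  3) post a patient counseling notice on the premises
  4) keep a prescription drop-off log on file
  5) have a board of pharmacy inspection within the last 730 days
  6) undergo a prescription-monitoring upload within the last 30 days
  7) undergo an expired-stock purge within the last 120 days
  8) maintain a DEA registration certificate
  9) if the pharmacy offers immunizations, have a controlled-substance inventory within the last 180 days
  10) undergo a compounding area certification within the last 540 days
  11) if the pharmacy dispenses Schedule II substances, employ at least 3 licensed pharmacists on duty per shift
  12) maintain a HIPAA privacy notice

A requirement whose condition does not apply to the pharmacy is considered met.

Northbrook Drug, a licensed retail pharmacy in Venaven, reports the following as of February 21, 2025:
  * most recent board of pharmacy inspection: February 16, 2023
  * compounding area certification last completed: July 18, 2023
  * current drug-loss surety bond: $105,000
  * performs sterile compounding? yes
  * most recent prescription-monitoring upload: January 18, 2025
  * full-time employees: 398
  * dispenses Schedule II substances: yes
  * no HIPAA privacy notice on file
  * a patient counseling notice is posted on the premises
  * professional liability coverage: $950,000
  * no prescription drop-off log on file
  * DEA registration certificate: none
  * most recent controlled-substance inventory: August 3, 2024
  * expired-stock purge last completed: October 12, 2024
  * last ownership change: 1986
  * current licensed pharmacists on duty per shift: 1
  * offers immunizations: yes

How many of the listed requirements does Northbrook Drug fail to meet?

1. condition 'performs sterile compounding' holds; drug-loss surety bond $105,000 < $135,000 → not met
2. professional liability coverage $950,000 < $1,025,000 → not met
3. patient counseling notice present → met
4. prescription drop-off log absent → not met
5. board of pharmacy inspection 736 days ago vs limit 730 → not met
6. prescription-monitoring upload 34 days ago vs limit 30 → not met
7. expired-stock purge 132 days ago vs limit 120 → not met
8. DEA registration certificate absent → not met
9. condition 'offers immunizations' holds; controlled-substance inventory 202 days ago vs limit 180 → not met
10. compounding area certification 584 days ago vs limit 540 → not met
11. condition 'dispenses Schedule II substances' holds; licensed pharmacists on duty per shift 1 < 3 → not met
12. HIPAA privacy notice absent → not met
Not met: 11 of 12

11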